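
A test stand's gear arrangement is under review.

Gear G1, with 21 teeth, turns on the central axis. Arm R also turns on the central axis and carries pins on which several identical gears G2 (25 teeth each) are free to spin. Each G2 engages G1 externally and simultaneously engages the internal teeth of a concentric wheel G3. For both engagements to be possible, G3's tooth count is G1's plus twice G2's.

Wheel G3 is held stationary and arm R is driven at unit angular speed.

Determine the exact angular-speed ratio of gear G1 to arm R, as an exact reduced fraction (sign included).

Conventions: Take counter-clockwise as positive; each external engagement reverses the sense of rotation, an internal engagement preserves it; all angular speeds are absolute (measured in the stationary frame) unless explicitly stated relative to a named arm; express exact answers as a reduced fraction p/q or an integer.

92/21

planetary set (21T centre, 25T on arm, 71T internal) — Willis relation
ring teeth: 21 + 2·25 = 71
21(ω_sun−ω_arm) = −71(ω_ring−ω_arm),  ω_ring = 0, ω_arm = 1
ω_sun = 1 − (71/21)(0−1) = 92/21
ω_out/ω_in = 92/21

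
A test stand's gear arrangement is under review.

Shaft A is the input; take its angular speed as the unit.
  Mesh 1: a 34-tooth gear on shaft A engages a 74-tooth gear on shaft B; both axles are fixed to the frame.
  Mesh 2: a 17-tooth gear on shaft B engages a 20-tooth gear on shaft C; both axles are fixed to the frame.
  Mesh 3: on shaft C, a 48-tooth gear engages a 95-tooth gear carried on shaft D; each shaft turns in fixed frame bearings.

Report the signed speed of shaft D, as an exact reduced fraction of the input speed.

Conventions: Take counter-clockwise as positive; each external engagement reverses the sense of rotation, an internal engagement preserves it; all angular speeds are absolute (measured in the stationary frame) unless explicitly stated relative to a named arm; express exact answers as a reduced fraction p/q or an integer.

-3468/17575

3-mesh fixed-axis compound train (all bearings frame-fixed)
mesh 1 [34T→74T]: |ω|/ω_in = 1×34/74 = 17/37, sense flips to −
mesh 2 [17T→20T]: |ω|/ω_in = (17/37)×17/20 = 289/740, sense flips to +
mesh 3 [48T→95T]: |ω|/ω_in = (289/740)×48/95 = 3468/17575, sense flips to −
signed output speed (× input speed) = -3468/17575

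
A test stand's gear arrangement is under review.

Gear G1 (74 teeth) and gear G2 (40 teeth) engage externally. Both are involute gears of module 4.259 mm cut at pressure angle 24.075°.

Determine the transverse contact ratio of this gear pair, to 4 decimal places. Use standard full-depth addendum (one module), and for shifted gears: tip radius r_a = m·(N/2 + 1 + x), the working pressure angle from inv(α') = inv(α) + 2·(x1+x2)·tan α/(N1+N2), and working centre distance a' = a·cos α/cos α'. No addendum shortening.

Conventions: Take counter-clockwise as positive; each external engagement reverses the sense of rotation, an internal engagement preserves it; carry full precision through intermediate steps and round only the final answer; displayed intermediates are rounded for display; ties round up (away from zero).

single-mesh involute tooth geometry (74T engaging 40T at module 4.259)
base radii: r_b1 = 143.875211, r_b2 = 77.770384
tip radii: r_a1 = 161.842000, r_a2 = 89.439000
no profile shift: α' = α, a' = a
action lengths: √(r_a1²−r_b1²) = 74.113135, √(r_a2²−r_b2²) = 44.171281
base pitch p_b = π·m·cos α = 12.216143
CR = (74.113135 + 44.171281 − 242.763000·sin 24.07500°)/12.216143 = 1.576078
contact ratio ≈ 1.5761

1.5761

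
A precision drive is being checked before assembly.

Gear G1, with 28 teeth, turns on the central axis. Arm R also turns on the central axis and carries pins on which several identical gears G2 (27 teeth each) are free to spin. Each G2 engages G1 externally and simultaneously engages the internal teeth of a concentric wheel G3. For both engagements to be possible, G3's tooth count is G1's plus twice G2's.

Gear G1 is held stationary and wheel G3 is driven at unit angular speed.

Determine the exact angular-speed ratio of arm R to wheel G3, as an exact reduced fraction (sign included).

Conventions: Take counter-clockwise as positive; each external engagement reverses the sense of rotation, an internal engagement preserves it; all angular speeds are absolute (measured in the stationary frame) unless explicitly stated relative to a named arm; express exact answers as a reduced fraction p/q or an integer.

41/55

class = planetary set [G3 = 28+2·27 = 82; Willis about the carrier]
ring teeth: 28 + 2·27 = 82
28(ω_sun−ω_arm) = −82(ω_ring−ω_arm),  ω_sun = 0, ω_ring = 1
28(0−ω_arm) = −82(1−ω_arm)  ⇒  110·ω_arm = 82  ⇒  ω_arm = 41/55
ω_out/ω_in = 41/55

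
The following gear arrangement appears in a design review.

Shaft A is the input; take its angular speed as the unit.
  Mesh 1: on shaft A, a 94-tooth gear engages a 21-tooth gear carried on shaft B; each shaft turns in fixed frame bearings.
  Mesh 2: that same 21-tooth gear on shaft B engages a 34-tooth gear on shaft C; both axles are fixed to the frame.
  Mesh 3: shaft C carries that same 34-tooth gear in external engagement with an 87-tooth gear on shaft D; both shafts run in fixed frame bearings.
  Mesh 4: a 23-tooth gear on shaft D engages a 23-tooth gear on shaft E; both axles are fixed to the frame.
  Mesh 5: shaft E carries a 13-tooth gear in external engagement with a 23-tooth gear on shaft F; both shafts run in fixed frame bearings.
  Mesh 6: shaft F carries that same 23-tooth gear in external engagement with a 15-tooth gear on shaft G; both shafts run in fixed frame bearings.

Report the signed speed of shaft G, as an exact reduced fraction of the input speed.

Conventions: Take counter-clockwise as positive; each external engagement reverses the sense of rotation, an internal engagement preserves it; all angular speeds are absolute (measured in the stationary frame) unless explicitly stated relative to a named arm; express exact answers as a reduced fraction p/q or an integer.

1222/1305

6-mesh fixed-axis compound train (all bearings frame-fixed)
mesh 1 [94T→21T]: |ω|/ω_in = 1×94/21 = 94/21, sense flips to −
mesh 2 [21T→34T]: |ω|/ω_in = (94/21)×21/34 = 47/17, sense flips to +
mesh 3 [34T→87T]: |ω|/ω_in = (47/17)×34/87 = 94/87, sense flips to −
mesh 4 [23T→23T]: |ω|/ω_in = (94/87)×23/23 = 94/87, sense flips to +
mesh 5 [13T→23T]: |ω|/ω_in = (94/87)×13/23 = 1222/2001, sense flips to −
mesh 6 [23T→15T]: |ω|/ω_in = (1222/2001)×23/15 = 1222/1305, sense flips to +
signed output speed (× input speed) = 1222/1305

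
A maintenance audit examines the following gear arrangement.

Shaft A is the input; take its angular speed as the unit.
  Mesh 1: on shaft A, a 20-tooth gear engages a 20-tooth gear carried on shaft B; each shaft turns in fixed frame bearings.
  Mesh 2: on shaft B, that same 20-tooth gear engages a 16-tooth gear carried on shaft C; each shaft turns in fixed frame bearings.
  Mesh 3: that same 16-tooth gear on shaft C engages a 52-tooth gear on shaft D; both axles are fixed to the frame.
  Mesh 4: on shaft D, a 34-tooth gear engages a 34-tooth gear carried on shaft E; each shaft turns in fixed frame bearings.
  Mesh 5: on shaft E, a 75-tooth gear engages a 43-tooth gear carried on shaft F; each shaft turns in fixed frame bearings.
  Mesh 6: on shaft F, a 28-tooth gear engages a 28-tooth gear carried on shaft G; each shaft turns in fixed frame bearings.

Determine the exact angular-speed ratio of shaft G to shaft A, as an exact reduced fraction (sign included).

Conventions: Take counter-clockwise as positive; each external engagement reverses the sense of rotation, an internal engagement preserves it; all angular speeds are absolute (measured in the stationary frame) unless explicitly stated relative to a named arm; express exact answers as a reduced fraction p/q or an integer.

375/559

class = fixed-axis compound train [6 meshes; 6 ratios multiply, 6 sense flips]
mesh 1 [20T→20T]: running ratio 1, sense −
mesh 2 [20T→16T]: running ratio 5/4, sense +
mesh 3 [16T→52T]: running ratio 5/13, sense −
mesh 4 [34T→34T]: running ratio 5/13, sense +
mesh 5 [75T→43T]: running ratio 375/559, sense −
mesh 6 [28T→28T]: running ratio 375/559, sense +
ω_out/ω_in = 375/559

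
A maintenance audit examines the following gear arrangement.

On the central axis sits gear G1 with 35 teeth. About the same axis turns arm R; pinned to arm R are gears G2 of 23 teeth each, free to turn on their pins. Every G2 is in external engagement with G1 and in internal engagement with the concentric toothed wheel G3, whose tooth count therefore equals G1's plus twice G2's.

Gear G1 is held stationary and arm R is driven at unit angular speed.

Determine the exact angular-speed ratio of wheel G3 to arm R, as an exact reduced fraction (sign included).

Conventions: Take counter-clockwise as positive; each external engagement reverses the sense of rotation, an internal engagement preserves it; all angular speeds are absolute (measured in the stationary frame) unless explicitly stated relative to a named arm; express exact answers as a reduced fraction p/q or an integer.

116/81

planetary set (35T centre, 23T on arm, 81T internal) — Willis relation
ring teeth: 35 + 2·23 = 81
35(ω_sun−ω_arm) = −81(ω_ring−ω_arm),  ω_sun = 0, ω_arm = 1
ω_ring = 1 − (35/81)(0−1) = 116/81
ω_out/ω_in = 116/81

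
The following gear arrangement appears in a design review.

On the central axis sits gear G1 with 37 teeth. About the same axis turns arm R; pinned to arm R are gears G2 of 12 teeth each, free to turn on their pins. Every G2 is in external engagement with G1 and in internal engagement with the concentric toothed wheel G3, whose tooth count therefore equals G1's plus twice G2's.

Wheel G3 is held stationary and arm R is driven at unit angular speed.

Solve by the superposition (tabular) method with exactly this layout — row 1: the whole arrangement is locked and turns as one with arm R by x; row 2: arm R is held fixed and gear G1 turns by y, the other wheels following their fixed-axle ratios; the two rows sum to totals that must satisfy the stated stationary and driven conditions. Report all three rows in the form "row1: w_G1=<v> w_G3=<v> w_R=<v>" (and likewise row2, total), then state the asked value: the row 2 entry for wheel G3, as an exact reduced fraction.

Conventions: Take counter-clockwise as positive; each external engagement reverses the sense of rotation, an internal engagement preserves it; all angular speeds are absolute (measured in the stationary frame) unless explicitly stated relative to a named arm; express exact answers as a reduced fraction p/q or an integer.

topology: planetary set — G1 37T / G2 12T / G3 61T, arm = carrier (Willis)
row 1 (train locked, turned with arm): all members turn x
superposition row 2 [arm held]: sun y, ring −(37/61)·y, arm 0
boundary: total ω_ring = x − (37/61)·y = 0 and total ω_arm = x = 1  ⇒  y = 61/37, x = 1
row 2 ring = −(37/61)·61/37 = -1
totals (row 1 + row 2): sun 1 + 61/37 = 98/37, ring 1 + (-1) = 0, arm 1 + 0 = 1
asked cell (row2, ring) = -1

row1: w_G1=1 w_G3=1 w_R=1
row2: w_G1=61/37 w_G3=-1 w_R=0
total: w_G1=98/37 w_G3=0 w_R=1
asked value: -1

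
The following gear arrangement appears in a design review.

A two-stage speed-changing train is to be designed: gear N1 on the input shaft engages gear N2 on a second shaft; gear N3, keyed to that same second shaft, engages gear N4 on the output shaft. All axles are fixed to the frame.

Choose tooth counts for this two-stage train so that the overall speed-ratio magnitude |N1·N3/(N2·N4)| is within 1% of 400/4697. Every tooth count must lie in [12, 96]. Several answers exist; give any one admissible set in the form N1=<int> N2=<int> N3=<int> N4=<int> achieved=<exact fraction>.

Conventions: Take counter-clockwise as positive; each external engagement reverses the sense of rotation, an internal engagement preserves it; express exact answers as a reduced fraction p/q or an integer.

N1=16 N2=61 N3=25 N4=77 achieved=400/4697

2-stage fixed-axis compound train for ratio 400/4697
target = 400/4697 in lowest terms: an exact hit needs N1·N3 = k·400 and N2·N4 = k·4697 for one integer k, every count in [12, 96]; additionally prefer no 1:1 stage (N1 ≠ N2, N3 ≠ N4)
k = 1: N1·N3 = 400 = 16·25, N2·N4 = 4697 = 61·77
achieved = 16·25/(61·77) = 400/4697; |achieved − target| = 0 ≤ 4/4697 ✓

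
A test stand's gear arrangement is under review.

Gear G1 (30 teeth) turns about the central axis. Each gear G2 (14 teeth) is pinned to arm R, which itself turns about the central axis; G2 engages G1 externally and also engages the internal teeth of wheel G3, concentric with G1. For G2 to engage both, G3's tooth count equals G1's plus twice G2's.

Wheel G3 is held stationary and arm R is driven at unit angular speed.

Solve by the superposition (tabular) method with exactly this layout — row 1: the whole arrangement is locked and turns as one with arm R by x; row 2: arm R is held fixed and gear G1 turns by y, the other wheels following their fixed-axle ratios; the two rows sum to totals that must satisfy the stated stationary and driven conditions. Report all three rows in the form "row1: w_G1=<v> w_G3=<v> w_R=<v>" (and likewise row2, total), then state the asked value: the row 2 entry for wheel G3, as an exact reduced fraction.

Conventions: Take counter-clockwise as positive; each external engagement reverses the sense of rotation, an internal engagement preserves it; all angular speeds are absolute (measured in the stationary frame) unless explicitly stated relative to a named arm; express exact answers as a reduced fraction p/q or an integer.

planetary set (30T centre, 14T on arm, 58T internal) — Willis relation
superposition row 1 [locked train]: every member turns x
row 2: sun turns y, ring = −(30/58)·y, arm 0
boundary: total ω_ring = x − (30/58)·y = 0 and total ω_arm = x = 1  ⇒  y = 29/15, x = 1
row 2 ring = −(30/58)·29/15 = -1
totals (row 1 + row 2): sun 1 + 29/15 = 44/15, ring 1 + (-1) = 0, arm 1 + 0 = 1
asked cell (row2, ring) = -1

row1: w_G1=1 w_G3=1 w_R=1
row2: w_G1=29/15 w_G3=-1 w_R=0
total: w_G1=44/15 w_G3=0 w_R=1
asked value: -1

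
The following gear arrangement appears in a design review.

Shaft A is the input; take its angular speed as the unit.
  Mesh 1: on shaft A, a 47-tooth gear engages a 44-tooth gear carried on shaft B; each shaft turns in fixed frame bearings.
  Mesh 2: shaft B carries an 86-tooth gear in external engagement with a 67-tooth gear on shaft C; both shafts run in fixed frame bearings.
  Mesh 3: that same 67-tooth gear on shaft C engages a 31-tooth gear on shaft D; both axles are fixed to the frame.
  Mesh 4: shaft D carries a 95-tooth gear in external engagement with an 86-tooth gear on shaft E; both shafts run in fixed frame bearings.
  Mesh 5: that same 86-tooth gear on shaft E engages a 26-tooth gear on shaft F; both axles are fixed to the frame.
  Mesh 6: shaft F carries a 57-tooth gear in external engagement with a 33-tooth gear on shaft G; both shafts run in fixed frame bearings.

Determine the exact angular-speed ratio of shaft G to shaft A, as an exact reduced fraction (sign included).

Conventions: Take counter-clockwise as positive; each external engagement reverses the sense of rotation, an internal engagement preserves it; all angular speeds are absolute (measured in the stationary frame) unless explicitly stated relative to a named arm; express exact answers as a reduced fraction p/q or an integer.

class = fixed-axis compound train [6 meshes; 6 ratios multiply, 6 sense flips]
mesh 1 [47T→44T]: running ratio 47/44, sense −
mesh 2 [86T→67T]: running ratio 2021/1474, sense +
mesh 3 [67T→31T]: running ratio 2021/682, sense −
mesh 4 [95T→86T]: running ratio 4465/1364, sense +
mesh 5 [86T→26T]: running ratio 191995/17732, sense −
mesh 6 [57T→33T]: running ratio 3647905/195052, sense +
ω_out/ω_in = 3647905/195052

3647905/195052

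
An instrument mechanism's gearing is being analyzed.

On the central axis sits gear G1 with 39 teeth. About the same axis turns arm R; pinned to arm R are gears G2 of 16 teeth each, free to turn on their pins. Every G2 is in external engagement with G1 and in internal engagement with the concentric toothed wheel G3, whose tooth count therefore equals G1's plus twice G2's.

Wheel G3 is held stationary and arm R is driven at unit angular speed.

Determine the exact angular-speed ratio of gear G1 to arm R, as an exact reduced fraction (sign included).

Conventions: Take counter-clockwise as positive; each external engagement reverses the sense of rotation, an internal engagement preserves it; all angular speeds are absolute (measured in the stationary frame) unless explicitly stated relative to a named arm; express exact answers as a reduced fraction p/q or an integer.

110/39

class = planetary set [G3 = 39+2·16 = 71; Willis about the carrier]
ring teeth: 39 + 2·16 = 71
39(ω_sun−ω_arm) = −71(ω_ring−ω_arm),  ω_ring = 0, ω_arm = 1
ω_sun = 1 − (71/39)(0−1) = 110/39
ω_out/ω_in = 110/39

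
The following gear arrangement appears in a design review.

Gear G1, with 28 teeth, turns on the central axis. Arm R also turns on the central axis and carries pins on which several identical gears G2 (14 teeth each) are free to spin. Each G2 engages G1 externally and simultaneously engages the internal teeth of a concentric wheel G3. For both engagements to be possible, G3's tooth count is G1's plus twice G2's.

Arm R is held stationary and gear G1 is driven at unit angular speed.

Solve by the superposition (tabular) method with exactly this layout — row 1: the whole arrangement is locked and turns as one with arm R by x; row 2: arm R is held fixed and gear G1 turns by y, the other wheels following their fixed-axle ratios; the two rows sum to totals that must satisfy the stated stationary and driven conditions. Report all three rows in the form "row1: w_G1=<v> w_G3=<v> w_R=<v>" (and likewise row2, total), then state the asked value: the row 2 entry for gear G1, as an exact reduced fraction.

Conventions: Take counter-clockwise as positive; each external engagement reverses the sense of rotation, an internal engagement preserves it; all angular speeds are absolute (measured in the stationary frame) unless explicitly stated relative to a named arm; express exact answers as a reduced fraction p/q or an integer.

row1: w_G1=0 w_G3=0 w_R=0
row2: w_G1=1 w_G3=-1/2 w_R=0
total: w_G1=1 w_G3=-1/2 w_R=0
asked value: 1

recognized (axles ride arm R): planetary set, 28/14/56 teeth
row 1 — lock + rotate with arm: ω_sun = ω_ring = ω_arm = x
row 2: sun turns y, ring = −(28/56)·y, arm 0
boundary: total ω_arm = x = 0 and total ω_sun = x + y = 1  ⇒  y = 1, x = 0
row 2 ring = −(28/56)·1 = -1/2
totals (row 1 + row 2): sun 0 + 1 = 1, ring 0 + (-1/2) = -1/2, arm 0 + 0 = 0
asked cell (row2, sun) = 1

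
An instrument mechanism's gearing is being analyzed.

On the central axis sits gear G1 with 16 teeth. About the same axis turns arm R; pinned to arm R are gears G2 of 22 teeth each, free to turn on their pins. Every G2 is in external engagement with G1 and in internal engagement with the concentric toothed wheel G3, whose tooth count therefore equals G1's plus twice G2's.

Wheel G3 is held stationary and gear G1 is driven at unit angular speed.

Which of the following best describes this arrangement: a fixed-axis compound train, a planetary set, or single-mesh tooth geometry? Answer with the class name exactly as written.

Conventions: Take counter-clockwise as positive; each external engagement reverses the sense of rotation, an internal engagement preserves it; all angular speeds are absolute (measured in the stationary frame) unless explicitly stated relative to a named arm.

class = planetary set [G3 = 16+2·22 = 60; Willis about the carrier]
classification: planetary set

planetary set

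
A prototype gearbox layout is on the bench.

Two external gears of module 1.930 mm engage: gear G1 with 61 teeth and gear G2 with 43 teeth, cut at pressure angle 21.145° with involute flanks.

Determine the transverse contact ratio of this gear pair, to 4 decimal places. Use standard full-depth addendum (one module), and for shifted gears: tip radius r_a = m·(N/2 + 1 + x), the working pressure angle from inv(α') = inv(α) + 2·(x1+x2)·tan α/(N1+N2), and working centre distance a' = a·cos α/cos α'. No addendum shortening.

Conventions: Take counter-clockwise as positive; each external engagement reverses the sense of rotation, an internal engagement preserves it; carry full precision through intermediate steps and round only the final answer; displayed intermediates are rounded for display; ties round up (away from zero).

single-mesh involute tooth geometry (61T engaging 43T at module 1.930)
base radii: r_b1 = 54.901649, r_b2 = 38.701163
tip radii: r_a1 = 60.795000, r_a2 = 43.425000
no profile shift: α' = α, a' = a
action lengths: √(r_a1²−r_b1²) = 26.112084, √(r_a2²−r_b2²) = 19.696462
base pitch p_b = π·m·cos α = 5.655037
CR = (26.112084 + 19.696462 − 100.360000·sin 21.14500°)/5.655037 = 1.698617
contact ratio ≈ 1.6986

1.6986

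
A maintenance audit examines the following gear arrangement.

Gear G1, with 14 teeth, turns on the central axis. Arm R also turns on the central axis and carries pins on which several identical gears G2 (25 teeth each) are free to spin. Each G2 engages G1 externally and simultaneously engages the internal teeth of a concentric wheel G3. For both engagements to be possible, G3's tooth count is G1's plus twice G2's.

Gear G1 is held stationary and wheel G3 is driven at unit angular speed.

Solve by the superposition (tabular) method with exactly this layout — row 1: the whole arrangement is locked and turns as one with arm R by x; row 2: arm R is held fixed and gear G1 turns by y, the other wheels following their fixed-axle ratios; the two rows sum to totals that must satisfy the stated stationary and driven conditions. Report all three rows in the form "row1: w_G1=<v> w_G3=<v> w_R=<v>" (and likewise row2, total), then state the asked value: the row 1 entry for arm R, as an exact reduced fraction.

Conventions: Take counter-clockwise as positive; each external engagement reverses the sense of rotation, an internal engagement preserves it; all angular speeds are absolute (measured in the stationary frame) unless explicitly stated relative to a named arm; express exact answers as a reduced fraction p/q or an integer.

row1: w_G1=32/39 w_G3=32/39 w_R=32/39
row2: w_G1=-32/39 w_G3=7/39 w_R=0
total: w_G1=0 w_G3=1 w_R=32/39
asked value: 32/39

planetary set (14T centre, 25T on arm, 64T internal) — Willis relation
row 1: whole set turns with the arm by x
row 2 — arm fixed, fixed-axis ratios: sun y, ring −(14/64)·y, arm 0
boundary: total ω_sun = x + y = 0 and total ω_ring = x − (14/64)·y = 1  ⇒  y = -32/39, x = 32/39
row 2 ring = −(14/64)·(-32/39) = 7/39
totals (row 1 + row 2): sun 32/39 + (-32/39) = 0, ring 32/39 + 7/39 = 1, arm 32/39 + 0 = 32/39
asked cell (row1, arm) = 32/39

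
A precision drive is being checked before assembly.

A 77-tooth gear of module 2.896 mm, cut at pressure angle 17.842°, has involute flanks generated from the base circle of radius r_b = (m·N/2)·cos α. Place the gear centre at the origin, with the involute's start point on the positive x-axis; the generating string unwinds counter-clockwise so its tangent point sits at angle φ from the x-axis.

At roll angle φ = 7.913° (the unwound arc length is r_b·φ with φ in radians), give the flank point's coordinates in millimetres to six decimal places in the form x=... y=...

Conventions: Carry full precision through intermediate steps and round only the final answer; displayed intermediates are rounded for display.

x=107.140969 y=0.093016

class = single-mesh tooth geometry [base-circle involute, m = 2.896, 77T]
pitch radius r_p = m·N/2 = 2.896·77/2 = 111.496000
base radius r_b = r_p·cos α = 111.496000·cos 17.842° = 106.133606
roll angle φ = 7.913° = 0.13810790 rad
x = r_b·(cos φ + φ·sin φ) = 107.140969
y = r_b·(sin φ − φ·cos φ) = 0.093016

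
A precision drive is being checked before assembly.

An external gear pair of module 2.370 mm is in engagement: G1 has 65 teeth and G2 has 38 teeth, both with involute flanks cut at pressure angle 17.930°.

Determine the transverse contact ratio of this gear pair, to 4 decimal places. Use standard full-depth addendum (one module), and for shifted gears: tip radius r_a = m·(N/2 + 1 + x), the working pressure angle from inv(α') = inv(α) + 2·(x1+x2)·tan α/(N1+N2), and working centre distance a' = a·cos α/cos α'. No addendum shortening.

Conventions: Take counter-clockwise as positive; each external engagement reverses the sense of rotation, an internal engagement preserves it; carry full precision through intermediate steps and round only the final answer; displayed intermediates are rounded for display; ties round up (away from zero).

recognized (one external pair, fixed centres): single-mesh tooth geometry, m = 2.370, N1 = 65, N2 = 38
base radii: r_b1 = 73.284153, r_b2 = 42.843043
tip radii: r_a1 = 79.395000, r_a2 = 47.400000
no profile shift: α' = α, a' = a
action lengths: √(r_a1²−r_b1²) = 30.545031, √(r_a2²−r_b2²) = 20.278896
base pitch p_b = π·m·cos α = 7.083968
CR = (30.545031 + 20.278896 − 122.055000·sin 17.93000°)/7.083968 = 1.870238
contact ratio ≈ 1.8702

1.8702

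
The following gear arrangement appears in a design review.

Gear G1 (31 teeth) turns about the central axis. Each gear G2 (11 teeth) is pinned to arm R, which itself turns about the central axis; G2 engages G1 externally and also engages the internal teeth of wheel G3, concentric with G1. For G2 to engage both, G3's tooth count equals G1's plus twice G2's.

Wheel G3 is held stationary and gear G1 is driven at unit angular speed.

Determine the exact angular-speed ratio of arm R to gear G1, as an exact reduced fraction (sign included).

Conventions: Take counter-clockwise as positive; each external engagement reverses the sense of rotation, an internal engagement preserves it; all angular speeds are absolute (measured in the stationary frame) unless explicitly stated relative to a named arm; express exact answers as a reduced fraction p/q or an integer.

class = planetary set [G3 = 31+2·11 = 53; Willis about the carrier]
ring teeth: 31 + 2·11 = 53
31(ω_sun−ω_arm) = −53(ω_ring−ω_arm),  ω_ring = 0, ω_sun = 1
31(1−ω_arm) = −53(0−ω_arm)  ⇒  84·ω_arm = 31  ⇒  ω_arm = 31/84
ω_out/ω_in = 31/84

31/84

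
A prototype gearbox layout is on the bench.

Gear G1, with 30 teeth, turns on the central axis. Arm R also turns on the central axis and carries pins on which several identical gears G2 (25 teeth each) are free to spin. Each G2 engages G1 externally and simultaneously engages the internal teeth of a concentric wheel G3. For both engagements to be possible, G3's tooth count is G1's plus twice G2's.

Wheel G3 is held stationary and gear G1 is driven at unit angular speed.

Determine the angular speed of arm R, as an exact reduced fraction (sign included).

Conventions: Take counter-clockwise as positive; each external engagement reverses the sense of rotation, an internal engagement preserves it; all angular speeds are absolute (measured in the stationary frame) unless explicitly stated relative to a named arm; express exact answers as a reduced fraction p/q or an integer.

planetary set (30T centre, 25T on arm, 80T internal) — Willis relation
ring teeth: 30 + 2·25 = 80
30(ω_sun−ω_arm) = −80(ω_ring−ω_arm),  ω_ring = 0, ω_sun = 1
30(1−ω_arm) = −80(0−ω_arm)  ⇒  110·ω_arm = 30  ⇒  ω_arm = 3/11
exact speed ratio = 3/11

3/11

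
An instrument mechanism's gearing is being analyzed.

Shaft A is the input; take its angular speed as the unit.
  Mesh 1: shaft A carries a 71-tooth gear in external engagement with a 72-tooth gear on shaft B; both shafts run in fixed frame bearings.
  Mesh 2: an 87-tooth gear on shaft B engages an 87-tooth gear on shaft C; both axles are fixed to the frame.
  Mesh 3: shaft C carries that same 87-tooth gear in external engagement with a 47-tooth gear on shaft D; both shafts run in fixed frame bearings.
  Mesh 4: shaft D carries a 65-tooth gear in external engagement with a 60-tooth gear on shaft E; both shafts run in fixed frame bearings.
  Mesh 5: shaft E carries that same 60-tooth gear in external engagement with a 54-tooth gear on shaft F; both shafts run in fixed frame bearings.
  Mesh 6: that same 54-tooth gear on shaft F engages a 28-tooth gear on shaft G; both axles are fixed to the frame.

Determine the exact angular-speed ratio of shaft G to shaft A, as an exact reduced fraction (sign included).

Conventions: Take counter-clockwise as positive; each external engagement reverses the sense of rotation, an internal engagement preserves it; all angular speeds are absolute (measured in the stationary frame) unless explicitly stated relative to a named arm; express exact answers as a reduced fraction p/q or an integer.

class = fixed-axis compound train [6 meshes; 6 ratios multiply, 6 sense flips]
mesh 1 [71T→72T]: running ratio 71/72, sense −
mesh 2 [87T→87T]: running ratio 71/72, sense +
mesh 3 [87T→47T]: running ratio 2059/1128, sense −
mesh 4 [65T→60T]: running ratio 26767/13536, sense +
mesh 5 [60T→54T]: running ratio 133835/60912, sense −
mesh 6 [54T→28T]: running ratio 133835/31584, sense +
ω_out/ω_in = 133835/31584

133835/31584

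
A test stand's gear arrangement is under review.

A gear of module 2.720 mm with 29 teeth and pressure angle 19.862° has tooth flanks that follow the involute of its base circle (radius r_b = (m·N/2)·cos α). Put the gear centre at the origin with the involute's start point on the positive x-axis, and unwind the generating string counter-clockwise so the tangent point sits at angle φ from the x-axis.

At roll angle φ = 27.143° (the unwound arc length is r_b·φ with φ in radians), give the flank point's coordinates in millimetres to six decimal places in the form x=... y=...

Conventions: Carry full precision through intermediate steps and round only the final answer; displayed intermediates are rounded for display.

single-mesh involute tooth geometry (29T wheel at module 2.720)
pitch radius r_p = m·N/2 = 2.720·29/2 = 39.440000
base radius r_b = r_p·cos α = 39.440000·cos 19.862° = 37.093859
roll angle φ = 27.143° = 0.47373472 rad
x = r_b·(cos φ + φ·sin φ) = 41.025606
y = r_b·(sin φ − φ·cos φ) = 1.285311

x=41.025606 y=1.285311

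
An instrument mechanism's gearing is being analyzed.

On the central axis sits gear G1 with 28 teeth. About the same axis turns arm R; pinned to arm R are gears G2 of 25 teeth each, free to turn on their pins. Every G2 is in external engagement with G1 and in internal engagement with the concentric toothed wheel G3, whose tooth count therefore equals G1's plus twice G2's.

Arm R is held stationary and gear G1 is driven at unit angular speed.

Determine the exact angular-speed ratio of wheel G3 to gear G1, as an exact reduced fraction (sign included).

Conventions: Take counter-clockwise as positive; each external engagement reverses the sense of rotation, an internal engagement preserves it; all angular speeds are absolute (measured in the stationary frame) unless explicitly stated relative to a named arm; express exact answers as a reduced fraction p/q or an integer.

-14/39

planetary set (28T centre, 25T on arm, 78T internal) — Willis relation
ring teeth: 28 + 2·25 = 78
28(ω_sun−ω_arm) = −78(ω_ring−ω_arm),  ω_arm = 0, ω_sun = 1
ω_ring = 0 − (28/78)(1−0) = -14/39
ω_out/ω_in = -14/39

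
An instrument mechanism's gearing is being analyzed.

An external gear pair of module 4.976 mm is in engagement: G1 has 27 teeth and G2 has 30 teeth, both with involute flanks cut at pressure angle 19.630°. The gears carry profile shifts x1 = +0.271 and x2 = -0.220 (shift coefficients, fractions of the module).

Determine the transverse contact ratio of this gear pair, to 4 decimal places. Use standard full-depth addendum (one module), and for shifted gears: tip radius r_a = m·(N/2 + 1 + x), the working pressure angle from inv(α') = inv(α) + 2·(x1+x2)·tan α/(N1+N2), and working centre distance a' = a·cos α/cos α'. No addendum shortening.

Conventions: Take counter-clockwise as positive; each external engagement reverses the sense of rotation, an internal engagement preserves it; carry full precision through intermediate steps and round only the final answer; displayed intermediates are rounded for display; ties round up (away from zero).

1.6293

single-mesh involute tooth geometry (27T engaging 30T at module 4.976)
base radii: r_b1 = 63.271844, r_b2 = 70.302049
tip radii: r_a1 = 73.500496, r_a2 = 78.521280
inv(α') = inv(19.630°) + 2·(+0.271-0.220)·tan α/(27+30) = 0.01470421  ⇒  α' = 19.91301°
a' = a·cos α / cos α' = 141.8160·cos 19.630°/cos 19.91301° = 142.068027
action lengths: √(r_a1²−r_b1²) = 37.403164, √(r_a2²−r_b2²) = 34.974467
base pitch p_b = π·m·cos α = 14.724027
CR = (37.403164 + 34.974467 − 142.068027·sin 19.91301°)/14.724027 = 1.629326
contact ratio ≈ 1.6293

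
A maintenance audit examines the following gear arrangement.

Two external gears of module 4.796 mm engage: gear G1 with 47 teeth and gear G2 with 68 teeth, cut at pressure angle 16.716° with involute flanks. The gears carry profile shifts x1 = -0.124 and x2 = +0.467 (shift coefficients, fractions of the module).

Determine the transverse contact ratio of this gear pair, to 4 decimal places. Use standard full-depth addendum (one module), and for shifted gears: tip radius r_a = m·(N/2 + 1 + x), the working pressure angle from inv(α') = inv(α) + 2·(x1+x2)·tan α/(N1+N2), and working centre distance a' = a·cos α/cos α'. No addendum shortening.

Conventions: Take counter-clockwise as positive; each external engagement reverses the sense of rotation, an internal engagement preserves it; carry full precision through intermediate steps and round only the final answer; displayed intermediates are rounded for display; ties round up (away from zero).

1.9129

topology: single-mesh involute geometry — m = 4.796, 47T/68T pair
base radii: r_b1 = 107.943294, r_b2 = 156.173276
tip radii: r_a1 = 116.907296, r_a2 = 170.099732
inv(α') = inv(16.716°) + 2·(-0.124+0.467)·tan α/(47+68) = 0.01036102  ⇒  α' = 17.78039°
a' = a·cos α / cos α' = 275.7700·cos 16.716°/cos 17.78039° = 277.365198
action lengths: √(r_a1²−r_b1²) = 44.895002, √(r_a2²−r_b2²) = 67.407913
base pitch p_b = π·m·cos α = 14.430377
CR = (44.895002 + 67.407913 − 277.365198·sin 17.78039°)/14.430377 = 1.912915
contact ratio ≈ 1.9129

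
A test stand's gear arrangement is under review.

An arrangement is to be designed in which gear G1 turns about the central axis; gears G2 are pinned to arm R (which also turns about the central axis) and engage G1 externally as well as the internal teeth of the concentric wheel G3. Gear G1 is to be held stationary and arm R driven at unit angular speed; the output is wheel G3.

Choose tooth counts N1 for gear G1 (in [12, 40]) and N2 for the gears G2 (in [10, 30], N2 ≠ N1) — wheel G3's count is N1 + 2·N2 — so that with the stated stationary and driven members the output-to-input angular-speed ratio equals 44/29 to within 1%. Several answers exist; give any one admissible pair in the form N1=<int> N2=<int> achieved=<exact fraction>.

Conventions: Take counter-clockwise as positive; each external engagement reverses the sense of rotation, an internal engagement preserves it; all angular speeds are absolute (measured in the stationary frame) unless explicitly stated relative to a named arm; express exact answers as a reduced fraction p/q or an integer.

N1=30 N2=14 achieved=44/29

topology: planetary set — design target 44/29, arm = carrier (Willis)
Willis with ω_sun = 0: ω_ring/ω_arm = (N1+N3)/N3; set equal to 44/29  ⇒  N3/N1 = 1/(44/29 − 1) = 29/15
N3 = N1 + 2·N2  ⇒  N2/N1 = (N3/N1 − 1)/2 = (29/15 − 1)/2 = 7/15
smallest multiple with N1 ≥ 12 and N2 ≥ 10: k = 2  ⇒  N1 = 2·15 = 30, N2 = 2·7 = 14 (N1 ≤ 40, N2 ≤ 30, N2 ≠ N1 ✓), N3 = 30 + 2·14 = 58
check: (N1+N3)/N3 with N1 = 30, N3 = 58 gives 44/29; |achieved − target| = 0 ≤ 11/725 ✓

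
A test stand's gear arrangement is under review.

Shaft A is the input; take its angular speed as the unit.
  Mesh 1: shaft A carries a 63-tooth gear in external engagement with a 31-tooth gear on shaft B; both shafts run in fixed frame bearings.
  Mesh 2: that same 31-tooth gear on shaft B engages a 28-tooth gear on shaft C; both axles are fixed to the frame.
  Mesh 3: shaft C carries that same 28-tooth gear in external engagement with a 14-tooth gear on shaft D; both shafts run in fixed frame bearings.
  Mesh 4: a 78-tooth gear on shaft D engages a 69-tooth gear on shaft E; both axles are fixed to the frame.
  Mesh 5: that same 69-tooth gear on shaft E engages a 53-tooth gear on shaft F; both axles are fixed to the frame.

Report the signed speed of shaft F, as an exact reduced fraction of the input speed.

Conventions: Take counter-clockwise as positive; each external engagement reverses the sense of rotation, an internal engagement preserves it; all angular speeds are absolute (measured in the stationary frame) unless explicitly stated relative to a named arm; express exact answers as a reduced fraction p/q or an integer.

5-mesh fixed-axis compound train (all bearings frame-fixed)
mesh 1 [63T→31T]: |ω|/ω_in = 1×63/31 = 63/31, sense flips to −
mesh 2 [31T→28T]: |ω|/ω_in = (63/31)×31/28 = 9/4, sense flips to +
mesh 3 [28T→14T]: |ω|/ω_in = (9/4)×28/14 = 9/2, sense flips to −
mesh 4 [78T→69T]: |ω|/ω_in = (9/2)×78/69 = 117/23, sense flips to +
mesh 5 [69T→53T]: |ω|/ω_in = (117/23)×69/53 = 351/53, sense flips to −
signed output speed (× input speed) = -351/53

-351/53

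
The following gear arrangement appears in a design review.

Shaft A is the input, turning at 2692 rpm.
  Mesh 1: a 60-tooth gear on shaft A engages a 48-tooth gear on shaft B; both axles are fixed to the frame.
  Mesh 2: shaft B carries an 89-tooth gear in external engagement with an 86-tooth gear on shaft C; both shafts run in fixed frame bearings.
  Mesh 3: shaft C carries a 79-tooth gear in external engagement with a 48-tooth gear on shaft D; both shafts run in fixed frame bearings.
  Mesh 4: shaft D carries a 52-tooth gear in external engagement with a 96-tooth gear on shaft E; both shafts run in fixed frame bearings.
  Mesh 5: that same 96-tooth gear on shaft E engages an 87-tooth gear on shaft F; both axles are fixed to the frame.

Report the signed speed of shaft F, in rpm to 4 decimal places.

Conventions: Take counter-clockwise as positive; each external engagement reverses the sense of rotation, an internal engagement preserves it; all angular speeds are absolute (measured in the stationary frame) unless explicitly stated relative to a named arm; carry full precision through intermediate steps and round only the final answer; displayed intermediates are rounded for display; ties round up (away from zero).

class = fixed-axis compound train [5 meshes; 5 ratios multiply, 5 sense flips]
mesh 1 [60T→48T]: ω = 2692.0000×60/48 = 3365.0000 rpm, sense flips to −
mesh 2 [89T→86T]: ω = 3365.0000×89/86 = 3482.3837 rpm, sense flips to +
mesh 3 [79T→48T]: ω = 3482.3837×79/48 = 5731.4232 rpm, sense flips to −
mesh 4 [52T→96T]: ω = 5731.4232×52/96 = 3104.5209 rpm, sense flips to +
mesh 5 [96T→87T]: ω = 3104.5209×96/87 = 3425.6782 rpm, sense flips to −
signed output speed = -3425.6782 rpm

-3425.6782 rpm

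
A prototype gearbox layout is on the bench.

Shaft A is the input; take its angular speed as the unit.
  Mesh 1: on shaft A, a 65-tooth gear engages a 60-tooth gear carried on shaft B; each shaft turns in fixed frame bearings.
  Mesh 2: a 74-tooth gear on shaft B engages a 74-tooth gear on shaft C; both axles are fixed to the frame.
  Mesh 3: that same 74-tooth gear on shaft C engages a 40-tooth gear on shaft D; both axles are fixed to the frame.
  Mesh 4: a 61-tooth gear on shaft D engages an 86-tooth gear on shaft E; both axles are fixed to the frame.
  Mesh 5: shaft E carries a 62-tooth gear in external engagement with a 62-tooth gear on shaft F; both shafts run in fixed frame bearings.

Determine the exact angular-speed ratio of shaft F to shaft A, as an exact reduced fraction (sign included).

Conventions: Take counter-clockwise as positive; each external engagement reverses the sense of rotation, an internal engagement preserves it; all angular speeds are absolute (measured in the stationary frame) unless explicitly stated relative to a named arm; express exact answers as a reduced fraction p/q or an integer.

-29341/20640

class = fixed-axis compound train [5 meshes; 5 ratios multiply, 5 sense flips]
mesh 1 [65T→60T]: running ratio 13/12, sense −
mesh 2 [74T→74T]: running ratio 13/12, sense +
mesh 3 [74T→40T]: running ratio 481/240, sense −
mesh 4 [61T→86T]: running ratio 29341/20640, sense +
mesh 5 [62T→62T]: running ratio 29341/20640, sense −
ω_out/ω_in = -29341/20640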